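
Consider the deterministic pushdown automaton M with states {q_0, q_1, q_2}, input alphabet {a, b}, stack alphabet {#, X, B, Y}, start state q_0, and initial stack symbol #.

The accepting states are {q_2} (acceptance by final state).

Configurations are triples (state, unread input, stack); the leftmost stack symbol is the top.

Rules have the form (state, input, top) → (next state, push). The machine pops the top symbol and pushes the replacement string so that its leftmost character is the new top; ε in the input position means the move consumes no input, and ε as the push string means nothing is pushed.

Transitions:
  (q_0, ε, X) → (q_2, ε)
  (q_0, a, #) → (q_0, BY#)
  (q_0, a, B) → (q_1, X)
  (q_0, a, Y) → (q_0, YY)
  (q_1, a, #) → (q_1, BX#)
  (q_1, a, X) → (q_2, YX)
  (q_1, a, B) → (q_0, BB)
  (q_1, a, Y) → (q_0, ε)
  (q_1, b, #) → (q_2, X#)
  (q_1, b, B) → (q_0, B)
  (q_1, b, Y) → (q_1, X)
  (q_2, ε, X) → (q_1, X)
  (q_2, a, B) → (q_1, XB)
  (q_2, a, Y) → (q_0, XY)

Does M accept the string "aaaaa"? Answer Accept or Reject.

Accept

(q_0, aaaaa, #) ⊢ (q_0, aaaa, BY#) ⊢ (q_1, aaa, XY#) ⊢ (q_2, aa, YXY#) ⊢ (q_0, a, XYXY#) ⊢ (q_2, a, YXY#) ⊢ (q_0, ε, XYXY#) ⊢ (q_2, ε, YXY#)
All input consumed; state q_2 ∈ F.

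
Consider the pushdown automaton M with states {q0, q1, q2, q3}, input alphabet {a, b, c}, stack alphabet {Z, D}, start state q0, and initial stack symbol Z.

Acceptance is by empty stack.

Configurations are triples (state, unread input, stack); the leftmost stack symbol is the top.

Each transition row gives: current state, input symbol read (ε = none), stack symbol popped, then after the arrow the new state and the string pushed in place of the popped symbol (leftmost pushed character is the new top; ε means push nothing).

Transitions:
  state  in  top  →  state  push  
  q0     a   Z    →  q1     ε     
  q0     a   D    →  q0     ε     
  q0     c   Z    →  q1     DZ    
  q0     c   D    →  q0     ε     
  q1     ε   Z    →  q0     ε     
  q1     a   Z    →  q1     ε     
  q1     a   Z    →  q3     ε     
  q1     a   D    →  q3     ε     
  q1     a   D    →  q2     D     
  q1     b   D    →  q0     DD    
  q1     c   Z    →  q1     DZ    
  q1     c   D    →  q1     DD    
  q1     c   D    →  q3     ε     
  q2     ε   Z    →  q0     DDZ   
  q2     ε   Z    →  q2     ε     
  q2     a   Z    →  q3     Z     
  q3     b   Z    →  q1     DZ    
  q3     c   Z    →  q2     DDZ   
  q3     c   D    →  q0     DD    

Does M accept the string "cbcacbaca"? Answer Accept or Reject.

Accept

One accepting computation: (q0, cbcacbaca, Z) ⊢ (q1, bcacbaca, DZ) ⊢ (q0, cacbaca, DDZ) ⊢ (q0, acbaca, DZ) ⊢ (q0, cbaca, Z) ⊢ (q1, baca, DZ) ⊢ (q0, aca, DDZ) ⊢ (q0, ca, DZ) ⊢ (q0, a, Z) ⊢ (q1, ε, ε)
All input consumed and the stack is empty.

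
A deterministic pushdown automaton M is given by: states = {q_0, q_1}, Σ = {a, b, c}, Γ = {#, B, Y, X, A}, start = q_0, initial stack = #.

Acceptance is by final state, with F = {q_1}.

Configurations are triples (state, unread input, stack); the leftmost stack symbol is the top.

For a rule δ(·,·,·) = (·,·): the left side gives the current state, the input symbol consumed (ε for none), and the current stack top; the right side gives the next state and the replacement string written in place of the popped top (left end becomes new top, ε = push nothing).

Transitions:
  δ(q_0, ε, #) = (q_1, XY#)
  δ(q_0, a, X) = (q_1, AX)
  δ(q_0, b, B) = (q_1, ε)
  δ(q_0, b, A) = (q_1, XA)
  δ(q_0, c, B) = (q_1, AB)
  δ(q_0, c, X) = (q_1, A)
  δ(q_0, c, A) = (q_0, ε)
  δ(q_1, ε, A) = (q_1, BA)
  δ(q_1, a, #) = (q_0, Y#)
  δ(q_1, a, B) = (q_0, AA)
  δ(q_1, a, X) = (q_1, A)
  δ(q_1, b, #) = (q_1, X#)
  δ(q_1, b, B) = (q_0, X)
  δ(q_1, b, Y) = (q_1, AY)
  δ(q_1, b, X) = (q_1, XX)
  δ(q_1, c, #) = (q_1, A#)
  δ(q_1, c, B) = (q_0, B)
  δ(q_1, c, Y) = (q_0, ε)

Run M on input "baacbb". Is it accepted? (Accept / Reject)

Accept

(q_0, baacbb, #) ⊢ (q_1, baacbb, XY#) ⊢ (q_1, aacbb, XXY#) ⊢ (q_1, acbb, AXY#) ⊢ (q_1, acbb, BAXY#) ⊢ (q_0, cbb, AAAXY#) ⊢ (q_0, bb, AAXY#) ⊢ (q_1, b, XAAXY#) ⊢ (q_1, ε, XXAAXY#)
All input consumed; state q_1 ∈ F.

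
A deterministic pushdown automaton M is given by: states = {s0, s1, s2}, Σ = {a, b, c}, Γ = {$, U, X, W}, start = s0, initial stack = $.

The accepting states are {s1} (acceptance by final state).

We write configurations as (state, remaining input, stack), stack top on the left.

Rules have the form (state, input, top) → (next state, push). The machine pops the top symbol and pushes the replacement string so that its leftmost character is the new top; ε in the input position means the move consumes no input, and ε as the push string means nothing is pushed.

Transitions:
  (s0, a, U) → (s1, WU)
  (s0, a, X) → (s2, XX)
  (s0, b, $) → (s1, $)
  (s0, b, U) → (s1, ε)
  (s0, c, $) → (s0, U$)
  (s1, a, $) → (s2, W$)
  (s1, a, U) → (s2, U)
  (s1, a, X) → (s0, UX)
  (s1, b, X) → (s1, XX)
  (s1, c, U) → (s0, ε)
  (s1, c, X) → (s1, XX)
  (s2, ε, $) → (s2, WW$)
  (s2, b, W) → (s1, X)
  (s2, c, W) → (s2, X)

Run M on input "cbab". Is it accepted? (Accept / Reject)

(s0, cbab, $)
  read c, top $: go to s0, push U$ → (s0, bab, U$)
  read b, top U: go to s1, push ε → (s1, ab, $)
  read a, top $: go to s2, push W$ → (s2, b, W$)
  read b, top W: go to s1, push X → (s1, ε, X$)
All input consumed; state s1 ∈ F.

Accept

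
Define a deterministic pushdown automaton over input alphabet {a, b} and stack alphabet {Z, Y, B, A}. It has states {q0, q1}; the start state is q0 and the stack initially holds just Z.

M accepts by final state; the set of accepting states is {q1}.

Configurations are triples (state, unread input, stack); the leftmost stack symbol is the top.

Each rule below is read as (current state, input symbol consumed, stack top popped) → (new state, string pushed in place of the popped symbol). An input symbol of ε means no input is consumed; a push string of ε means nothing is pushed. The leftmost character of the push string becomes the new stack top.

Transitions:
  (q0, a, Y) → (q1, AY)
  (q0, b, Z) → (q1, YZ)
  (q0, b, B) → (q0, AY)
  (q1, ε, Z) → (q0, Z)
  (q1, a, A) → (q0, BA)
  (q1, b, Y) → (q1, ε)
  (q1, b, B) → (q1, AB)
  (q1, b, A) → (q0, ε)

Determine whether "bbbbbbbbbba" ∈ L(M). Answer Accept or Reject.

(q0, bbbbbbbbbba, Z)
  read b, top Z: go to q1, push YZ → (q1, bbbbbbbbba, YZ)
  read b, top Y: go to q1, push ε → (q1, bbbbbbbba, Z)
  ε-move, top Z: go to q0, push Z → (q0, bbbbbbbba, Z)
  read b, top Z: go to q1, push YZ → (q1, bbbbbbba, YZ)
  read b, top Y: go to q1, push ε → (q1, bbbbbba, Z)
  ε-move, top Z: go to q0, push Z → (q0, bbbbbba, Z)
  read b, top Z: go to q1, push YZ → (q1, bbbbba, YZ)
  read b, top Y: go to q1, push ε → (q1, bbbba, Z)
  ε-move, top Z: go to q0, push Z → (q0, bbbba, Z)
  read b, top Z: go to q1, push YZ → (q1, bbba, YZ)
  read b, top Y: go to q1, push ε → (q1, bba, Z)
  ε-move, top Z: go to q0, push Z → (q0, bba, Z)
  read b, top Z: go to q1, push YZ → (q1, ba, YZ)
  read b, top Y: go to q1, push ε → (q1, a, Z)
  ε-move, top Z: go to q0, push Z → (q0, a, Z)
No transition applies at (q0, a, Z); input not fully consumed.

Reject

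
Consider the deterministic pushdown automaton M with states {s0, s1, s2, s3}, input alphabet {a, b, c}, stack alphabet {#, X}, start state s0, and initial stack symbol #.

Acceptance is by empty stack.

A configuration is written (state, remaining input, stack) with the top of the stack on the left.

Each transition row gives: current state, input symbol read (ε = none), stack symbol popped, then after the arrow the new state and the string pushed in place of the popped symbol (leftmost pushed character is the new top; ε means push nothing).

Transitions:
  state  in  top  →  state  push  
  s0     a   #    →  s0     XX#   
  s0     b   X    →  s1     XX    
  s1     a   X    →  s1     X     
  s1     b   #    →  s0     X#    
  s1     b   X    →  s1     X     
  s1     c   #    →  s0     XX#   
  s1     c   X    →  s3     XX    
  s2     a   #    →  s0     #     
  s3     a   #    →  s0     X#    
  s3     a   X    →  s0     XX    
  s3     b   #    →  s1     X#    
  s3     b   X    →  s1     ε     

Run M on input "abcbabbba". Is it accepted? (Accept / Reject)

(s0, abcbabbba, #)
  read a, top #: go to s0, push XX# → (s0, bcbabbba, XX#)
  read b, top X: go to s1, push XX → (s1, cbabbba, XXX#)
  read c, top X: go to s3, push XX → (s3, babbba, XXXX#)
  read b, top X: go to s1, push ε → (s1, abbba, XXX#)
  read a, top X: go to s1, push X → (s1, bbba, XXX#)
  read b, top X: go to s1, push X → (s1, bba, XXX#)
  read b, top X: go to s1, push X → (s1, ba, XXX#)
  read b, top X: go to s1, push X → (s1, a, XXX#)
  read a, top X: go to s1, push X → (s1, ε, XXX#)
All input consumed; stack is XXX#, not empty, and no further ε-move applies.

Reject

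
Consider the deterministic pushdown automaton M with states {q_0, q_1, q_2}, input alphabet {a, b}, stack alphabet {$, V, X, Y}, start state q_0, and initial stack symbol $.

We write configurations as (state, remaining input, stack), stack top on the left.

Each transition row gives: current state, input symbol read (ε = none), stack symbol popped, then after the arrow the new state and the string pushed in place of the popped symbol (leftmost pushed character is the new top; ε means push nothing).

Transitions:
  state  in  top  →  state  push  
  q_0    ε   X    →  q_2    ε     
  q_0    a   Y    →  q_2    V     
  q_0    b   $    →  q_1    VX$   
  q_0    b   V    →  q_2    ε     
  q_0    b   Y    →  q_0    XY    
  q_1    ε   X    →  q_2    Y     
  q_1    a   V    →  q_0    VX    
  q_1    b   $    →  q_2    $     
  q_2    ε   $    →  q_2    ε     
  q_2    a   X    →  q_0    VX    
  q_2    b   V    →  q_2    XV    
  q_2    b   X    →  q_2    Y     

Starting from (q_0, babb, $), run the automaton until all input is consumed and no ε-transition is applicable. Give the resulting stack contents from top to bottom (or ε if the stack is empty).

(q_0, babb, $) ⊢ (q_1, abb, VX$) ⊢ (q_0, bb, VXX$) ⊢ (q_2, b, XX$) ⊢ (q_2, ε, YX$)
All input consumed in state q_2 with stack YX$.

YX$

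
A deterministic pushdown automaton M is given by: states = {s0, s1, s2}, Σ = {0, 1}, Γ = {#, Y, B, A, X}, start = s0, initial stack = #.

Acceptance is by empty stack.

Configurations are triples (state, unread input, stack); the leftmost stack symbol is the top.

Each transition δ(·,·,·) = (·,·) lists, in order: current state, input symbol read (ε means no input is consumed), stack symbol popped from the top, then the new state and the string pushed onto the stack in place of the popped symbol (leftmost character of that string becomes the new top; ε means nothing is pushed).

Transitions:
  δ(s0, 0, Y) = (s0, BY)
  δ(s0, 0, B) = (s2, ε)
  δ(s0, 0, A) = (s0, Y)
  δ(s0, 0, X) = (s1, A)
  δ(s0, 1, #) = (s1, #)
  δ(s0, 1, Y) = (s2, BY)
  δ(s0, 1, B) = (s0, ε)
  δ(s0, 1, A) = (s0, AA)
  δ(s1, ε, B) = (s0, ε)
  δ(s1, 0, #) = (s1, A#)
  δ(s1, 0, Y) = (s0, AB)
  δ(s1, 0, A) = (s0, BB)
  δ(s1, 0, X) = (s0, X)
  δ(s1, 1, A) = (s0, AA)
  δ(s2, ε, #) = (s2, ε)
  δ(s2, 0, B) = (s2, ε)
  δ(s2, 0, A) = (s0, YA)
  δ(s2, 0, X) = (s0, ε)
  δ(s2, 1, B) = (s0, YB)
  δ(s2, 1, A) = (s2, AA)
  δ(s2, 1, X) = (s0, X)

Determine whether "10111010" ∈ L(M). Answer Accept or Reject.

(s0, 10111010, #)
  read 1, top #: go to s1, push # → (s1, 0111010, #)
  read 0, top #: go to s1, push A# → (s1, 111010, A#)
  read 1, top A: go to s0, push AA → (s0, 11010, AA#)
  read 1, top A: go to s0, push AA → (s0, 1010, AAA#)
  read 1, top A: go to s0, push AA → (s0, 010, AAAA#)
  read 0, top A: go to s0, push Y → (s0, 10, YAAA#)
  read 1, top Y: go to s2, push BY → (s2, 0, BYAAA#)
  read 0, top B: go to s2, push ε → (s2, ε, YAAA#)
All input consumed; stack is YAAA#, not empty, and no further ε-move applies.

Reject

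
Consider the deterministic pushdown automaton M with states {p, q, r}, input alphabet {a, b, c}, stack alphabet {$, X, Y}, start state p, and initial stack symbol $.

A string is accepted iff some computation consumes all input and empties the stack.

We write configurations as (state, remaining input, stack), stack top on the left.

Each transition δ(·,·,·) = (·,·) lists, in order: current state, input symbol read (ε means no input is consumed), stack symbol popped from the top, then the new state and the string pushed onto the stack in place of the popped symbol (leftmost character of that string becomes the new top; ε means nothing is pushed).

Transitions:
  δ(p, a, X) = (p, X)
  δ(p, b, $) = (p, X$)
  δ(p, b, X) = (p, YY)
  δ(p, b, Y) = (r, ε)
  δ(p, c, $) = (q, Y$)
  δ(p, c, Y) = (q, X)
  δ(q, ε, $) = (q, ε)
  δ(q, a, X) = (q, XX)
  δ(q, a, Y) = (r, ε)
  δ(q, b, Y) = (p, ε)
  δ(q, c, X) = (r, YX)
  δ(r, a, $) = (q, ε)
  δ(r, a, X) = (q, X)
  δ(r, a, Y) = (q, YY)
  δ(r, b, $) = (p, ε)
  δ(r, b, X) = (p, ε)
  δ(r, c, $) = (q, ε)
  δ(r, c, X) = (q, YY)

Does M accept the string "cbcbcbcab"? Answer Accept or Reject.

Accept

(p, cbcbcbcab, $)
  read c, top $: go to q, push Y$ → (q, bcbcbcab, Y$)
  read b, top Y: go to p, push ε → (p, cbcbcab, $)
  read c, top $: go to q, push Y$ → (q, bcbcab, Y$)
  read b, top Y: go to p, push ε → (p, cbcab, $)
  read c, top $: go to q, push Y$ → (q, bcab, Y$)
  read b, top Y: go to p, push ε → (p, cab, $)
  read c, top $: go to q, push Y$ → (q, ab, Y$)
  read a, top Y: go to r, push ε → (r, b, $)
  read b, top $: go to p, push ε → (p, ε, ε)
All input consumed and the stack is empty.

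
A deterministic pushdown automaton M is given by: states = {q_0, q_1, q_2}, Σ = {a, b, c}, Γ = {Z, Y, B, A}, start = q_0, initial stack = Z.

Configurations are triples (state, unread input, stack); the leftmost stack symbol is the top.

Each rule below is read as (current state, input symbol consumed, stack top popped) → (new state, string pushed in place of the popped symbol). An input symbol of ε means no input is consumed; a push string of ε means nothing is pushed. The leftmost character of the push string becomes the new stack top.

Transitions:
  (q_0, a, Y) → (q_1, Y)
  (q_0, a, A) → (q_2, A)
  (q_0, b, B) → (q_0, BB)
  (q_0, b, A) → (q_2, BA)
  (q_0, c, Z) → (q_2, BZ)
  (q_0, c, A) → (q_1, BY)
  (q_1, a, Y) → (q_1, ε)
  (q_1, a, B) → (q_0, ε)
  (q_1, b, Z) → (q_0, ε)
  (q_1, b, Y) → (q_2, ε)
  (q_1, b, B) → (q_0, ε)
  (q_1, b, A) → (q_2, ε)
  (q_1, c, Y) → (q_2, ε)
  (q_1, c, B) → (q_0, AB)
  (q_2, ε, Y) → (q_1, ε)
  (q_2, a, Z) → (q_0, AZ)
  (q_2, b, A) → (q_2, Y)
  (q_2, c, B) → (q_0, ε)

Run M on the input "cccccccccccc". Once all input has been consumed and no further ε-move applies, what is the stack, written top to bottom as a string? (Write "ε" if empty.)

Z

(q_0, cccccccccccc, Z) ⊢ (q_2, ccccccccccc, BZ) ⊢ (q_0, cccccccccc, Z) ⊢ (q_2, ccccccccc, BZ) ⊢ (q_0, cccccccc, Z) ⊢ (q_2, ccccccc, BZ) ⊢ (q_0, cccccc, Z) ⊢ (q_2, ccccc, BZ) ⊢ (q_0, cccc, Z) ⊢ (q_2, ccc, BZ) ⊢ (q_0, cc, Z) ⊢ (q_2, c, BZ) ⊢ (q_0, ε, Z)
All input consumed in state q_0 with stack Z.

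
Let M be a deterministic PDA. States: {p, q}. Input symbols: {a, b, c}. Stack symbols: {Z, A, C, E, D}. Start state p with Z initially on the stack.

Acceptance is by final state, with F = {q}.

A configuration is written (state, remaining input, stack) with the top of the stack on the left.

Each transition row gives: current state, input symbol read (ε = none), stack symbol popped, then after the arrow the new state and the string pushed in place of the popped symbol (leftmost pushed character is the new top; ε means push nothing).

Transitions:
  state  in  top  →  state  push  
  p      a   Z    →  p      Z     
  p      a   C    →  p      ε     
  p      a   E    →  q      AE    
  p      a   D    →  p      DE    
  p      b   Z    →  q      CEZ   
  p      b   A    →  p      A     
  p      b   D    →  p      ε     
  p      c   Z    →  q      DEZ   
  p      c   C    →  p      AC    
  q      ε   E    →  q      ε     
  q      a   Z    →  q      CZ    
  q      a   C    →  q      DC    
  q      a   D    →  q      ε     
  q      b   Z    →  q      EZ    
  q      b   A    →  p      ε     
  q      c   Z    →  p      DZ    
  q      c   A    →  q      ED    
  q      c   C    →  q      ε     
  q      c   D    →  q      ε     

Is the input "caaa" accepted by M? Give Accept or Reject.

(p, caaa, Z)
  read c, top Z: go to q, push DEZ → (q, aaa, DEZ)
  read a, top D: go to q, push ε → (q, aa, EZ)
  ε-move, top E: go to q, push ε → (q, aa, Z)
  read a, top Z: go to q, push CZ → (q, a, CZ)
  read a, top C: go to q, push DC → (q, ε, DCZ)
All input consumed; state q ∈ F.

Accept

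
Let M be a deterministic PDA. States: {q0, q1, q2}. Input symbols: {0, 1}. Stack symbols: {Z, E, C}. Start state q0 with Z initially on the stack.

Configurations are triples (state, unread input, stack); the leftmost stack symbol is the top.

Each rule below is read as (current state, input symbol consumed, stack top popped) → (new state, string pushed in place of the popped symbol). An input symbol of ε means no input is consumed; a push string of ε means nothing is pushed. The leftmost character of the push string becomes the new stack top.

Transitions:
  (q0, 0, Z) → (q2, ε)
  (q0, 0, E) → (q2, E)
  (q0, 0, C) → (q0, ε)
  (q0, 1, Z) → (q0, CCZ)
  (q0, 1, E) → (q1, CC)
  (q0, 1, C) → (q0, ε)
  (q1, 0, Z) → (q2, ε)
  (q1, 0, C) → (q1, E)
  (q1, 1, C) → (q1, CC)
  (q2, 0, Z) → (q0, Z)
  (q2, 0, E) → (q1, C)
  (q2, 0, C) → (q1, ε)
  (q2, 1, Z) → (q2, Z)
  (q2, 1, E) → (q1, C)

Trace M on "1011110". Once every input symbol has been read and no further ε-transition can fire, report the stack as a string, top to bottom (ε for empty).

ε

(q0, 1011110, Z)
  read 1, top Z: go to q0, push CCZ → (q0, 011110, CCZ)
  read 0, top C: go to q0, push ε → (q0, 11110, CZ)
  read 1, top C: go to q0, push ε → (q0, 1110, Z)
  read 1, top Z: go to q0, push CCZ → (q0, 110, CCZ)
  read 1, top C: go to q0, push ε → (q0, 10, CZ)
  read 1, top C: go to q0, push ε → (q0, 0, Z)
  read 0, top Z: go to q2, push ε → (q2, ε, ε)
All input consumed in state q2 with stack ε.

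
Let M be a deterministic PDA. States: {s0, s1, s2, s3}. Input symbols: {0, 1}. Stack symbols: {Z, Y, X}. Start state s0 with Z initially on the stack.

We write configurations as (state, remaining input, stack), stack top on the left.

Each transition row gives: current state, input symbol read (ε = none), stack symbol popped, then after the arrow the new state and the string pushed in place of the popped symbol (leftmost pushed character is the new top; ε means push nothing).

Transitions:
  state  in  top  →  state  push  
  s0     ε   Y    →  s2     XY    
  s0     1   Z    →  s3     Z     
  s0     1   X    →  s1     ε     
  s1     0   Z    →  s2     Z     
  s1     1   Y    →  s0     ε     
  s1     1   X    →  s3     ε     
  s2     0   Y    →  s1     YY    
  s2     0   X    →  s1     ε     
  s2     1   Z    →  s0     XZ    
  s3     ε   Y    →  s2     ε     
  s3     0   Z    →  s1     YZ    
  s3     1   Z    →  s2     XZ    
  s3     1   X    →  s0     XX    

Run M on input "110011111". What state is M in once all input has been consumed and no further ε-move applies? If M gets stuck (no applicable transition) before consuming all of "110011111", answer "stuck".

(s0, 110011111, Z)
  read 1, top Z: go to s3, push Z → (s3, 10011111, Z)
  read 1, top Z: go to s2, push XZ → (s2, 0011111, XZ)
  read 0, top X: go to s1, push ε → (s1, 011111, Z)
  read 0, top Z: go to s2, push Z → (s2, 11111, Z)
  read 1, top Z: go to s0, push XZ → (s0, 1111, XZ)
  read 1, top X: go to s1, push ε → (s1, 111, Z)
No transition for (s1, 1, top Z); M blocks with input 111 remaining.

stuck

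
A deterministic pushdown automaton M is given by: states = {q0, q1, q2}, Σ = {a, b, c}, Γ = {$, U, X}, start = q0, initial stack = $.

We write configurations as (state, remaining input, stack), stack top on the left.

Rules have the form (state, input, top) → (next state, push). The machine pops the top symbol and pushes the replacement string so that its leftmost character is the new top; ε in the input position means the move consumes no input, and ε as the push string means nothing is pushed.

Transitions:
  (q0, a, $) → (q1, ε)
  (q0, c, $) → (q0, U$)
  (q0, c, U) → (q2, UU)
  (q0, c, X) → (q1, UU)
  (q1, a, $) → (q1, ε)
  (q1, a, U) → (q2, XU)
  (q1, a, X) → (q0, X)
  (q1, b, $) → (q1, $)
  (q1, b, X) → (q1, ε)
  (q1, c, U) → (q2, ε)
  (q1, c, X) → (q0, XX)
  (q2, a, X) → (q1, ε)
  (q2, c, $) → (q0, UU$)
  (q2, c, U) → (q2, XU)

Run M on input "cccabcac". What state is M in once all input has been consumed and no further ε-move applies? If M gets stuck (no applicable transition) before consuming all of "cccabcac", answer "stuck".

stuck

(q0, cccabcac, $)
  read c, top $: go to q0, push U$ → (q0, ccabcac, U$)
  read c, top U: go to q2, push UU → (q2, cabcac, UU$)
  read c, top U: go to q2, push XU → (q2, abcac, XUU$)
  read a, top X: go to q1, push ε → (q1, bcac, UU$)
No transition for (q1, b, top U); M blocks with input bcac remaining.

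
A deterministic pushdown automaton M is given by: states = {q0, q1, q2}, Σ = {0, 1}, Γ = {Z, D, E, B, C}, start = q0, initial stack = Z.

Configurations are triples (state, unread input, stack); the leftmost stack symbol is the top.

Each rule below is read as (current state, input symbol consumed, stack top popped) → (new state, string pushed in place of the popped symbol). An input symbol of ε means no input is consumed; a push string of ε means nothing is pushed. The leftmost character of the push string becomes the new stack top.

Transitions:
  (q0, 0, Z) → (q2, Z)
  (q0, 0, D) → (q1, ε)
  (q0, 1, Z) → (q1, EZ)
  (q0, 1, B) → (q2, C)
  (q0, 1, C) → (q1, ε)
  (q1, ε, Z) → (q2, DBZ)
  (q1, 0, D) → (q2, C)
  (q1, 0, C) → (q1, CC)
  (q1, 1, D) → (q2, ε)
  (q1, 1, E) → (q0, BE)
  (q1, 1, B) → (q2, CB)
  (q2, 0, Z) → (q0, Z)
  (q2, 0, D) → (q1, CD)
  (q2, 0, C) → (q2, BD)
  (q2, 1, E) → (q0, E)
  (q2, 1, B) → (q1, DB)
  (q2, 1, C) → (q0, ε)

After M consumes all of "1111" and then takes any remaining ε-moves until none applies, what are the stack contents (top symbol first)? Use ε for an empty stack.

EZ

(q0, 1111, Z) ⊢ (q1, 111, EZ) ⊢ (q0, 11, BEZ) ⊢ (q2, 1, CEZ) ⊢ (q0, ε, EZ)
All input consumed in state q0 with stack EZ.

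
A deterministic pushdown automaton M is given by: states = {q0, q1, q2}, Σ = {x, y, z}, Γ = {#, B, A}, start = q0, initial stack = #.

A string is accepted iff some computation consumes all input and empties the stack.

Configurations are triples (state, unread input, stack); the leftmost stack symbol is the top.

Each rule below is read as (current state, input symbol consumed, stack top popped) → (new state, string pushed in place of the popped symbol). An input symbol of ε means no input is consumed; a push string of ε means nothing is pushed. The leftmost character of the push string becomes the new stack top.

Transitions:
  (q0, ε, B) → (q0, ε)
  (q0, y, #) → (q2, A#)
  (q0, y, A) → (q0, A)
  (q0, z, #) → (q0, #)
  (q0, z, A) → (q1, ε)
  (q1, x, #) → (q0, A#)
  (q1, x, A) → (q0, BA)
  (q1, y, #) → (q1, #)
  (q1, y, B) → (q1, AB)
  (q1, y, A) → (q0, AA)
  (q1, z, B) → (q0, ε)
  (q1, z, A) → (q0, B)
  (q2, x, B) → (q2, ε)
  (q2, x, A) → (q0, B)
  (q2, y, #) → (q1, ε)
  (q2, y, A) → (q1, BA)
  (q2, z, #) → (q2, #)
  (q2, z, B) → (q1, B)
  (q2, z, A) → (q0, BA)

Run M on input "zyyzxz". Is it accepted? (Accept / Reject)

(q0, zyyzxz, #)
  read z, top #: go to q0, push # → (q0, yyzxz, #)
  read y, top #: go to q2, push A# → (q2, yzxz, A#)
  read y, top A: go to q1, push BA → (q1, zxz, BA#)
  read z, top B: go to q0, push ε → (q0, xz, A#)
No transition applies at (q0, xz, A#); input not fully consumed.

Reject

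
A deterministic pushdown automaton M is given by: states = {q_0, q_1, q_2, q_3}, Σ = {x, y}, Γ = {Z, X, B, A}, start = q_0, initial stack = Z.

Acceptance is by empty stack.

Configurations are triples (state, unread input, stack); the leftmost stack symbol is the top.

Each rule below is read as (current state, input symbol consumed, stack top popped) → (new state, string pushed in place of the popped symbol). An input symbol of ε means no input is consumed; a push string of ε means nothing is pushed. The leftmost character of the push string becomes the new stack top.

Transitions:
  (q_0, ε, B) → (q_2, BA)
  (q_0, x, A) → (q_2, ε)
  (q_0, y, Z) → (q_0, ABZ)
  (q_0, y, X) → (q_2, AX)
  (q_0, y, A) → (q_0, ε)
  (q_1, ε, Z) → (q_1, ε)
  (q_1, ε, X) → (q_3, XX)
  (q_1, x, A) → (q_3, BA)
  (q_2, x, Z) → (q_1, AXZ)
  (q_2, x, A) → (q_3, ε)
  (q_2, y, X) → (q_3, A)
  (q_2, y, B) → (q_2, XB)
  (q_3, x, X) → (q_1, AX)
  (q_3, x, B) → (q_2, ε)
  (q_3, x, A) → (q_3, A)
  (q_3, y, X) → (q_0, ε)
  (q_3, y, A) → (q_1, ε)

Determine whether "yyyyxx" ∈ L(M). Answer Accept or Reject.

(q_0, yyyyxx, Z)
  read y, top Z: go to q_0, push ABZ → (q_0, yyyxx, ABZ)
  read y, top A: go to q_0, push ε → (q_0, yyxx, BZ)
  ε-move, top B: go to q_2, push BA → (q_2, yyxx, BAZ)
  read y, top B: go to q_2, push XB → (q_2, yxx, XBAZ)
  read y, top X: go to q_3, push A → (q_3, xx, ABAZ)
  read x, top A: go to q_3, push A → (q_3, x, ABAZ)
  read x, top A: go to q_3, push A → (q_3, ε, ABAZ)
All input consumed; stack is ABAZ, not empty, and no further ε-move applies.

Reject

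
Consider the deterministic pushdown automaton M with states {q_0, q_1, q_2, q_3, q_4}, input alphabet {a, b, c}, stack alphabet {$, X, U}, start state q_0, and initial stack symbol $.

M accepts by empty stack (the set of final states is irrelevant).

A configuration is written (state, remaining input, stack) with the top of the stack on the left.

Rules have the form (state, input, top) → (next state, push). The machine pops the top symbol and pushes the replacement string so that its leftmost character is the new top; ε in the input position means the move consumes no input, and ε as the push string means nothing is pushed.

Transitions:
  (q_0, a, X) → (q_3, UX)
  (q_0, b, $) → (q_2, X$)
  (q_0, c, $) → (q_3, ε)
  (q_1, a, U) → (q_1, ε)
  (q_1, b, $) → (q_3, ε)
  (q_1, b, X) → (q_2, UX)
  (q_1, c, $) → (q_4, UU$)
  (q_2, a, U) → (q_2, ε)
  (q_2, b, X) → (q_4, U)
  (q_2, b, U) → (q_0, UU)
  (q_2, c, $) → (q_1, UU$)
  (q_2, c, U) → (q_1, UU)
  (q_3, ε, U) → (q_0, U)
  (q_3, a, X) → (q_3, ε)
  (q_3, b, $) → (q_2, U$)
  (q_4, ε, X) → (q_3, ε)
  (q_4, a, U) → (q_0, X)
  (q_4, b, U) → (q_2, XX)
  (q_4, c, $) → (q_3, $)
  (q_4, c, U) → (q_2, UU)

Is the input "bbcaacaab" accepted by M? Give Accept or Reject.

(q_0, bbcaacaab, $)
  read b, top $: go to q_2, push X$ → (q_2, bcaacaab, X$)
  read b, top X: go to q_4, push U → (q_4, caacaab, U$)
  read c, top U: go to q_2, push UU → (q_2, aacaab, UU$)
  read a, top U: go to q_2, push ε → (q_2, acaab, U$)
  read a, top U: go to q_2, push ε → (q_2, caab, $)
  read c, top $: go to q_1, push UU$ → (q_1, aab, UU$)
  read a, top U: go to q_1, push ε → (q_1, ab, U$)
  read a, top U: go to q_1, push ε → (q_1, b, $)
  read b, top $: go to q_3, push ε → (q_3, ε, ε)
All input consumed and the stack is empty.

Accept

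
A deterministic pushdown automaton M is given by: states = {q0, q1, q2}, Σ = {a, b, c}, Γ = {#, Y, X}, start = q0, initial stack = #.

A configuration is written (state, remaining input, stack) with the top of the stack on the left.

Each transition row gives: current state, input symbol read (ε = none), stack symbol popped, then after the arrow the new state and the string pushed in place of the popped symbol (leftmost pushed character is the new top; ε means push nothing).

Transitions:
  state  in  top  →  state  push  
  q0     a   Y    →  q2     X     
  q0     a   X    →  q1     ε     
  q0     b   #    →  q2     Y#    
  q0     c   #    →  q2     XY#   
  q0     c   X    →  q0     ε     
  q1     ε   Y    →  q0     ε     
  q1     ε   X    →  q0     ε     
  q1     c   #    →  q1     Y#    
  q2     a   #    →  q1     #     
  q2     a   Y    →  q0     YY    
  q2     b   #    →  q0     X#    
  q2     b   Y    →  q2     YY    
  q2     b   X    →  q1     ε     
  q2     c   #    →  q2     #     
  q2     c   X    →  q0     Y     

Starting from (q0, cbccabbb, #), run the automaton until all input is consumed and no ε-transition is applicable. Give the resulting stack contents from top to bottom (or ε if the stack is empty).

(q0, cbccabbb, #)
  read c, top #: go to q2, push XY# → (q2, bccabbb, XY#)
  read b, top X: go to q1, push ε → (q1, ccabbb, Y#)
  ε-move, top Y: go to q0, push ε → (q0, ccabbb, #)
  read c, top #: go to q2, push XY# → (q2, cabbb, XY#)
  read c, top X: go to q0, push Y → (q0, abbb, YY#)
  read a, top Y: go to q2, push X → (q2, bbb, XY#)
  read b, top X: go to q1, push ε → (q1, bb, Y#)
  ε-move, top Y: go to q0, push ε → (q0, bb, #)
  read b, top #: go to q2, push Y# → (q2, b, Y#)
  read b, top Y: go to q2, push YY → (q2, ε, YY#)
All input consumed in state q2 with stack YY#.

YY#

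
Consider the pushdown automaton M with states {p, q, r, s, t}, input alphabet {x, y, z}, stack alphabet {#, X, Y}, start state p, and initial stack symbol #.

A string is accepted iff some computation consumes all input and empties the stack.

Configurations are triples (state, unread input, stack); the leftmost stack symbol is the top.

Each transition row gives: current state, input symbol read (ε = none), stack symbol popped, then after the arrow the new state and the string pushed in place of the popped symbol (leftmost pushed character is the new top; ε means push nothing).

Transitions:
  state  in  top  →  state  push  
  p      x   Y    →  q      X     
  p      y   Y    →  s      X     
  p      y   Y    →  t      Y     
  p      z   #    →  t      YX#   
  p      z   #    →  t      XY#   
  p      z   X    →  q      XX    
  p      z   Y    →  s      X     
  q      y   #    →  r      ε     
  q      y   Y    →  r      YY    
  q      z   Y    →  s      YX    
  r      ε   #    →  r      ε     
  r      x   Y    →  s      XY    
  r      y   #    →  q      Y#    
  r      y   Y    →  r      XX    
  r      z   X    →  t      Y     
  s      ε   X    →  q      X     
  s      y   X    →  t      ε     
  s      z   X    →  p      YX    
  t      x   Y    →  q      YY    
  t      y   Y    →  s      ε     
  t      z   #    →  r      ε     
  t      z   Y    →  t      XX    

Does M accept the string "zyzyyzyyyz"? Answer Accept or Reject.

Accept

One accepting computation: (p, zyzyyzyyyz, #) ⊢ (t, yzyyzyyyz, YX#) ⊢ (s, zyyzyyyz, X#) ⊢ (p, yyzyyyz, YX#) ⊢ (t, yzyyyz, YX#) ⊢ (s, zyyyz, X#) ⊢ (p, yyyz, YX#) ⊢ (t, yyz, YX#) ⊢ (s, yz, X#) ⊢ (t, z, #) ⊢ (r, ε, ε)
All input consumed and the stack is empty.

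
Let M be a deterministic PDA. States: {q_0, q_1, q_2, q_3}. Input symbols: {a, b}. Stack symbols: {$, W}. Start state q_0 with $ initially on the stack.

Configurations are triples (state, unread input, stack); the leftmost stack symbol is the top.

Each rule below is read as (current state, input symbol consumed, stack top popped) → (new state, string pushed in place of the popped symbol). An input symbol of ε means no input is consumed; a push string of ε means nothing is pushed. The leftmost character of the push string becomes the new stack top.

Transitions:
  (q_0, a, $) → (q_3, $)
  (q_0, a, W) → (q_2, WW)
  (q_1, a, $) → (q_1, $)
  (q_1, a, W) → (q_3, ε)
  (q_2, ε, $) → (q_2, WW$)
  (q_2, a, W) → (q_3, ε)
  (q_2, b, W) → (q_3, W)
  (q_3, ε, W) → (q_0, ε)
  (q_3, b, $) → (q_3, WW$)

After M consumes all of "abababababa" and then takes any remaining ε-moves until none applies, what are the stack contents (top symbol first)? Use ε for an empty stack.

(q_0, abababababa, $) ⊢ (q_3, bababababa, $) ⊢ (q_3, ababababa, WW$) ⊢ (q_0, ababababa, W$) ⊢ (q_2, babababa, WW$) ⊢ (q_3, abababa, WW$) ⊢ (q_0, abababa, W$) ⊢ (q_2, bababa, WW$) ⊢ (q_3, ababa, WW$) ⊢ (q_0, ababa, W$) ⊢ (q_2, baba, WW$) ⊢ (q_3, aba, WW$) ⊢ (q_0, aba, W$) ⊢ (q_2, ba, WW$) ⊢ (q_3, a, WW$) ⊢ (q_0, a, W$) ⊢ (q_2, ε, WW$)
All input consumed in state q_2 with stack WW$.

WW$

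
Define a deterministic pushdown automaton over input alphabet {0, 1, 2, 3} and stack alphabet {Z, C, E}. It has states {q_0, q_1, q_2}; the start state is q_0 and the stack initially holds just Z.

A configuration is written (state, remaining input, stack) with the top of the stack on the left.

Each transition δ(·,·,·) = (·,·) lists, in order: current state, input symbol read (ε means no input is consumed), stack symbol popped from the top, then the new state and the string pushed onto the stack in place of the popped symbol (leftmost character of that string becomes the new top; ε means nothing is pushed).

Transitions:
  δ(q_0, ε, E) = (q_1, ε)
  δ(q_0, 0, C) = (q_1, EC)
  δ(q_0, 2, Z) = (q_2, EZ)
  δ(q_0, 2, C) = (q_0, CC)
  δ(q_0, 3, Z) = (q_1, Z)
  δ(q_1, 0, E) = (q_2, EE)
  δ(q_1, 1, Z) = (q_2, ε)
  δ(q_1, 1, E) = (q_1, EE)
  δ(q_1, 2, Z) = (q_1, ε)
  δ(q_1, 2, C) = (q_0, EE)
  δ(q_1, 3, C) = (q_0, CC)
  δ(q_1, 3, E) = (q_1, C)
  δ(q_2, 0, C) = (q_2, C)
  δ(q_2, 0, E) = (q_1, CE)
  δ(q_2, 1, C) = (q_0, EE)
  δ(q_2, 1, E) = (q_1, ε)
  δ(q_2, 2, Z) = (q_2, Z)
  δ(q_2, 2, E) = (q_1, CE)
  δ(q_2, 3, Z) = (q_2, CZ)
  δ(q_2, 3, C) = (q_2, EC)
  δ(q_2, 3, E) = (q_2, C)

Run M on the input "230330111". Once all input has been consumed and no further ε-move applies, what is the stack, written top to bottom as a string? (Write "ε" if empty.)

(q_0, 230330111, Z)
  read 2, top Z: go to q_2, push EZ → (q_2, 30330111, EZ)
  read 3, top E: go to q_2, push C → (q_2, 0330111, CZ)
  read 0, top C: go to q_2, push C → (q_2, 330111, CZ)
  read 3, top C: go to q_2, push EC → (q_2, 30111, ECZ)
  read 3, top E: go to q_2, push C → (q_2, 0111, CCZ)
  read 0, top C: go to q_2, push C → (q_2, 111, CCZ)
  read 1, top C: go to q_0, push EE → (q_0, 11, EECZ)
  ε-move, top E: go to q_1, push ε → (q_1, 11, ECZ)
  read 1, top E: go to q_1, push EE → (q_1, 1, EECZ)
  read 1, top E: go to q_1, push EE → (q_1, ε, EEECZ)
All input consumed in state q_1 with stack EEECZ.

EEECZ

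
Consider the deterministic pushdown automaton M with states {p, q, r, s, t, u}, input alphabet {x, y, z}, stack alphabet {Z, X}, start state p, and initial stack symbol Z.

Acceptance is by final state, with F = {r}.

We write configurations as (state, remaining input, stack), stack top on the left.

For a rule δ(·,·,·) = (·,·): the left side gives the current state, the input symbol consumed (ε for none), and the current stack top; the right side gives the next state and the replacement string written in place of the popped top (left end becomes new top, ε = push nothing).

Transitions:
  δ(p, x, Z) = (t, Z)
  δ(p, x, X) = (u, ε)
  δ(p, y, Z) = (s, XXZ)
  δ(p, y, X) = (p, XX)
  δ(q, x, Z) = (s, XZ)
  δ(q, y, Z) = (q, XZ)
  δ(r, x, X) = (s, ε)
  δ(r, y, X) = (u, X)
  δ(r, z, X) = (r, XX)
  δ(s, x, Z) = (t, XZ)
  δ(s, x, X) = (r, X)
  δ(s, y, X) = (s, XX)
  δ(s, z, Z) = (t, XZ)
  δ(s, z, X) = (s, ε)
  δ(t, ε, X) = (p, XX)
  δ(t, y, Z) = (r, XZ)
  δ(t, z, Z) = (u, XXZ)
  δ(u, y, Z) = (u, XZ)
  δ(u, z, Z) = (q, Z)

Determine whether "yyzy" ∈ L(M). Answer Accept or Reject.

Reject

(p, yyzy, Z) ⊢ (s, yzy, XXZ) ⊢ (s, zy, XXXZ) ⊢ (s, y, XXZ) ⊢ (s, ε, XXXZ)
All input consumed; state s ∉ F and no further ε-move applies.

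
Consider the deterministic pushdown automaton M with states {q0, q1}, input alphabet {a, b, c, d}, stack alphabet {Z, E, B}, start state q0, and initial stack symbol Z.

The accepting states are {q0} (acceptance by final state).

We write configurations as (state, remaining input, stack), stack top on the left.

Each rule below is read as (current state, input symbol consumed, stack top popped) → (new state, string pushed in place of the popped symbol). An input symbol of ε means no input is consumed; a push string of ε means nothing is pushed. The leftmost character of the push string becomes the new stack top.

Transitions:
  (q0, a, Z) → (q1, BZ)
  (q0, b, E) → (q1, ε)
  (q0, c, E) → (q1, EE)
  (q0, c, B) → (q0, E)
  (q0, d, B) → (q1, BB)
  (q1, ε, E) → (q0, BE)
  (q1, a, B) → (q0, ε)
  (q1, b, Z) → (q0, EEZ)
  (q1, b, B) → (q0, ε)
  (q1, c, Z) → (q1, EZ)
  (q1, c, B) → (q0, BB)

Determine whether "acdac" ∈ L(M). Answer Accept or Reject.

(q0, acdac, Z)
  read a, top Z: go to q1, push BZ → (q1, cdac, BZ)
  read c, top B: go to q0, push BB → (q0, dac, BBZ)
  read d, top B: go to q1, push BB → (q1, ac, BBBZ)
  read a, top B: go to q0, push ε → (q0, c, BBZ)
  read c, top B: go to q0, push E → (q0, ε, EBZ)
All input consumed; state q0 ∈ F.

Accept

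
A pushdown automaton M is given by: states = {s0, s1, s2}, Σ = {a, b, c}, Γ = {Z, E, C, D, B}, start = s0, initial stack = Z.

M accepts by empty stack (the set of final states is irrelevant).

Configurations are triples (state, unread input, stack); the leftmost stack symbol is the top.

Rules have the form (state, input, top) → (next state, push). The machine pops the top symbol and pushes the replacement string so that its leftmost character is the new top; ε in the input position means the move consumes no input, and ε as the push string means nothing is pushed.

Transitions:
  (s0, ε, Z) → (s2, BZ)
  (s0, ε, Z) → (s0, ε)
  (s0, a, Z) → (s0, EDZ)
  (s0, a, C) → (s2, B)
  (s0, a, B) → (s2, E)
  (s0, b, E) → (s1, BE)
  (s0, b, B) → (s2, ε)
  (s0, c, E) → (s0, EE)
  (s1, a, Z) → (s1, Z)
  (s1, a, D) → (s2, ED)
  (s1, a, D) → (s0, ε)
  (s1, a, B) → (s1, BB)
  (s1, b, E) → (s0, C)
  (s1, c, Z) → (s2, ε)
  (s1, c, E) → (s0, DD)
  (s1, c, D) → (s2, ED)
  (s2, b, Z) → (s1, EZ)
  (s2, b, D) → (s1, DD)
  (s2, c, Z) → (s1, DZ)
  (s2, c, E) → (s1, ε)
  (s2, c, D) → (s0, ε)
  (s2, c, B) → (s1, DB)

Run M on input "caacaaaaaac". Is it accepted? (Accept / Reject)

Accept

One accepting computation: (s0, caacaaaaaac, Z) ⊢ (s2, caacaaaaaac, BZ) ⊢ (s1, aacaaaaaac, DBZ) ⊢ (s0, acaaaaaac, BZ) ⊢ (s2, caaaaaac, EZ) ⊢ (s1, aaaaaac, Z) ⊢ (s1, aaaaac, Z) ⊢ (s1, aaaac, Z) ⊢ (s1, aaac, Z) ⊢ (s1, aac, Z) ⊢ (s1, ac, Z) ⊢ (s1, c, Z) ⊢ (s2, ε, ε)
All input consumed and the stack is empty.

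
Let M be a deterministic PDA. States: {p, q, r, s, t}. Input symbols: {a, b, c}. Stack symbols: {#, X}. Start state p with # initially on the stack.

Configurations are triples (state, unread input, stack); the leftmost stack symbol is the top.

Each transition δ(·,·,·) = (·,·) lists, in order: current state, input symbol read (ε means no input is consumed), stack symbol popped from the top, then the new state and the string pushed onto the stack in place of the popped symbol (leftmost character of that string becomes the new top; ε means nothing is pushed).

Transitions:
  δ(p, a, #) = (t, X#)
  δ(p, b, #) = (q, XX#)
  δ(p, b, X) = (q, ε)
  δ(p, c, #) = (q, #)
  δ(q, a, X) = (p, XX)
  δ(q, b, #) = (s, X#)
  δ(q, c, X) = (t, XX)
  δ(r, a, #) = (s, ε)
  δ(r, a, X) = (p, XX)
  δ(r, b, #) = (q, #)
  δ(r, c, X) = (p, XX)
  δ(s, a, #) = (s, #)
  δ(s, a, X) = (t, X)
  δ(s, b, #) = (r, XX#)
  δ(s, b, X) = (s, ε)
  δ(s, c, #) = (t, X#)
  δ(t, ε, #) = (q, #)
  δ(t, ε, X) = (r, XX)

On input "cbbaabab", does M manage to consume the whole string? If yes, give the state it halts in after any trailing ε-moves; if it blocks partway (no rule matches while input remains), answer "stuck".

q

(p, cbbaabab, #)
  read c, top #: go to q, push # → (q, bbaabab, #)
  read b, top #: go to s, push X# → (s, baabab, X#)
  read b, top X: go to s, push ε → (s, aabab, #)
  read a, top #: go to s, push # → (s, abab, #)
  read a, top #: go to s, push # → (s, bab, #)
  read b, top #: go to r, push XX# → (r, ab, XX#)
  read a, top X: go to p, push XX → (p, b, XXX#)
  read b, top X: go to q, push ε → (q, ε, XX#)
All input consumed; M is in state q.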